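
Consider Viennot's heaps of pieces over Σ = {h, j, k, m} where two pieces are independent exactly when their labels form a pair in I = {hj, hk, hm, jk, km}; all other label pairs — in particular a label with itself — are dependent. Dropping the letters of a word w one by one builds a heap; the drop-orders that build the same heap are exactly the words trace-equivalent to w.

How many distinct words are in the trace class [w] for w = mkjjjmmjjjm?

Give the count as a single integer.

11

0(m) covers ∅
1(k) covers ∅
2(j) covers 0:m
3(j) covers 2:j
4(j) covers 3:j
5(m) covers 4:j
6(m) covers 5:m
7(j) covers 6:m
8(j) covers 7:j
9(j) covers 8:j
10(m) covers 9:j
floor of heap: 0:m, 1:k
completions by unplaced set U, small U first (add the entries for U minus each lowest piece of U):
  |U|=1: {1}:1  {10}:1
  |U|=2: {1,10}:2  {9,10}:1
  |U|=3: {1,9,10}:3  {8,9,10}:1
  |U|=4: {1,8,9,10}:4  {7,8,9,10}:1
  |U|=5: {1,7,8,9,10}:5  {6,7,8,9,10}:1
  |U|=6: {1,6,7,8,9,10}:6  {5,6,7,8,9,10}:1
  |U|=7: {1,5,6,7,8,9,10}:7  {4,5,6,7,8,9,10}:1
  |U|=8: {1,4,5,6,7,8,9,10}:8  {3,4,5,6,7,8,9,10}:1
  |U|=9: {1,3,4,5,6,7,8,9,10}:9  {2,3,4,5,6,7,8,9,10}:1
  start at 0(m): 10
  start at 1(k): 1
sum over floor = 11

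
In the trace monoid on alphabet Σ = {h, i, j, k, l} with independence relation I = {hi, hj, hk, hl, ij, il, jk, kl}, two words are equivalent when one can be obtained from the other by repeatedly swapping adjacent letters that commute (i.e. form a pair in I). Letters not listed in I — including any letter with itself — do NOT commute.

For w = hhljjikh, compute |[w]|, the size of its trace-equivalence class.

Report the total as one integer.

560

piece 0:h — minimal
piece 1:h rests on {0:h}
piece 2:l — minimal
piece 3:j rests on {2:l}
piece 4:j rests on {3:j}
piece 5:i — minimal
piece 6:k rests on {5:i}
piece 7:h rests on {1:h}
minimal pieces: {0:h, 2:l, 5:i}
ways to finish when only these pieces remain (= sum over removing one remaining piece with nothing left below it):
  1 left: {4}→1  {6}→1  {7}→1
  2 left: {1,7}→1  {3,4}→1  {4,6}→2  {4,7}→2  {5,6}→1  {6,7}→2
  3 left: {0,1,7}→1  {1,4,7}→3  {1,6,7}→3  {2,3,4}→1  {3,4,6}→3  {3,4,7}→3  {4,5,6}→3  {4,6,7}→6  {5,6,7}→3
  4 left: {0,1,4,7}→4  {0,1,6,7}→4  {1,3,4,7}→6  {1,4,6,7}→12  {1,5,6,7}→6  {2,3,4,6}→4  {2,3,4,7}→4  {3,4,5,6}→6  {3,4,6,7}→12  {4,5,6,7}→12
  5 left: {0,1,3,4,7}→10  {0,1,4,6,7}→20  {0,1,5,6,7}→10  {1,2,3,4,7}→10  {1,3,4,6,7}→30  {1,4,5,6,7}→30  {2,3,4,5,6}→10  {2,3,4,6,7}→20  {3,4,5,6,7}→30
  6 left: {0,1,2,3,4,7}→20  {0,1,3,4,6,7}→60  {0,1,4,5,6,7}→60  {1,2,3,4,6,7}→60  {1,3,4,5,6,7}→90  {2,3,4,5,6,7}→60
  placing 0:h first → 210 extensions
  placing 2:l first → 210 extensions
  placing 5:i first → 140 extensions
total linear extensions = 560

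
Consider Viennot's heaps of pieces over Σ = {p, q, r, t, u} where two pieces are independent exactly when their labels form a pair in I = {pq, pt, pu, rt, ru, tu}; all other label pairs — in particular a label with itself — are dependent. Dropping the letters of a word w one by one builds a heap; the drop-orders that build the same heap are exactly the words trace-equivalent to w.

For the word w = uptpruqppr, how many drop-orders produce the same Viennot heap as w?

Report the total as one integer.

333

piece 0:u — minimal
piece 1:p — minimal
piece 2:t — minimal
piece 3:p rests on {1:p}
piece 4:r rests on {3:p}
piece 5:u rests on {0:u}
piece 6:q rests on {2:t, 4:r, 5:u}
piece 7:p rests on {4:r}
piece 8:p rests on {7:p}
piece 9:r rests on {6:q, 8:p}
minimal pieces: {0:u, 1:p, 2:t}
ways to finish when only these pieces remain (= sum over removing one remaining piece with nothing left below it):
  1 left: {9}→1
  2 left: {6,9}→1  {8,9}→1
  3 left: {2,6,9}→1  {5,6,9}→1  {6,8,9}→2  {7,8,9}→1
  4 left: {0,5,6,9}→1  {2,5,6,9}→2  {2,6,8,9}→3  {5,6,8,9}→3  {6,7,8,9}→3
  5 left: {0,2,5,6,9}→3  {0,5,6,8,9}→4  {2,5,6,8,9}→8  {2,6,7,8,9}→6  {4,6,7,8,9}→3  {5,6,7,8,9}→6
  6 left: {0,2,5,6,8,9}→15  {0,5,6,7,8,9}→10  {2,4,6,7,8,9}→9  {2,5,6,7,8,9}→20  {3,4,6,7,8,9}→3  {4,5,6,7,8,9}→9
  7 left: {0,2,5,6,7,8,9}→45  {0,4,5,6,7,8,9}→19  {1,3,4,6,7,8,9}→3  {2,3,4,6,7,8,9}→12  {2,4,5,6,7,8,9}→38  {3,4,5,6,7,8,9}→12
  8 left: {0,2,4,5,6,7,8,9}→102  {0,3,4,5,6,7,8,9}→31  {1,2,3,4,6,7,8,9}→15  {1,3,4,5,6,7,8,9}→15  {2,3,4,5,6,7,8,9}→62
  placing 0:u first → 92 extensions
  placing 1:p first → 195 extensions
  placing 2:t first → 46 extensions
total linear extensions = 333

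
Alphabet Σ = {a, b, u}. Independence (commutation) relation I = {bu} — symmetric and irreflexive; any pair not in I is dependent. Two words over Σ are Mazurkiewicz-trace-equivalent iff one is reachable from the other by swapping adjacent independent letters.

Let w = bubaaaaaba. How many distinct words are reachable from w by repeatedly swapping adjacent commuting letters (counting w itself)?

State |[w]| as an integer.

drop 0:b onto floor
drop 1:u onto floor
drop 2:b onto {0:b}
drop 3:a onto {1:u, 2:b}
drop 4:a onto {3:a}
drop 5:a onto {4:a}
drop 6:a onto {5:a}
drop 7:a onto {6:a}
drop 8:b onto {7:a}
drop 9:a onto {8:b}
ground layer = {0:b, 1:u}
drop-orders for the pieces not yet dropped (sum over which currently-grounded one goes next):
  1 to go: {9} 1
  2 to go: {8,9} 1
  3 to go: {7,8,9} 1
  4 to go: {6,7,8,9} 1
  5 to go: {5,6,7,8,9} 1
  6 to go: {4,5,6,7,8,9} 1
  7 to go: {3,4,5,6,7,8,9} 1
  8 to go: {1,3,4,5,6,7,8,9} 1  {2,3,4,5,6,7,8,9} 1
  if 0:b drops first: 2 orders
  if 1:u drops first: 1 orders
heap linearizations: 3

3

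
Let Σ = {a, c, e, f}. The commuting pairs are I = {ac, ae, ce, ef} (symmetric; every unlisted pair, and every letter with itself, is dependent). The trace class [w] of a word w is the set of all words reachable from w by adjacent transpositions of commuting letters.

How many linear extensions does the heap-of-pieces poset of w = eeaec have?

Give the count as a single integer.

#0=e has no predecessor
#1=e depends on [0:e]
#2=a has no predecessor
#3=e depends on [1:e]
#4=c has no predecessor
sources: [0:e, 2:a, 4:c]
N(rest) = Σ N(rest − s) over sources s of rest; N(one piece) = 1:
  size 1 → [2]=1  [3]=1  [4]=1
  size 2 → [1,3]=1  [2,3]=2  [2,4]=2  [3,4]=2
  size 3 → [0,1,3]=1  [1,2,3]=3  [1,3,4]=3  [2,3,4]=6
  first=0(e) contributes 12
  first=2(a) contributes 4
  first=4(c) contributes 4
|[w]| = 20

20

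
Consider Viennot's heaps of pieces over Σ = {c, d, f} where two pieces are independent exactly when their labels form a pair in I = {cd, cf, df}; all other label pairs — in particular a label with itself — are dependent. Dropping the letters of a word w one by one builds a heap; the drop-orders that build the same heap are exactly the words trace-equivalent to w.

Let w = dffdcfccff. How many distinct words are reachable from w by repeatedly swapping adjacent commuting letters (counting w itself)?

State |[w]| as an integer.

2520

piece 0:d — minimal
piece 1:f — minimal
piece 2:f rests on {1:f}
piece 3:d rests on {0:d}
piece 4:c — minimal
piece 5:f rests on {2:f}
piece 6:c rests on {4:c}
piece 7:c rests on {6:c}
piece 8:f rests on {5:f}
piece 9:f rests on {8:f}
minimal pieces: {0:d, 1:f, 4:c}
ways to finish when only these pieces remain (= sum over removing one remaining piece with nothing left below it):
  1 left: {3}→1  {7}→1  {9}→1
  2 left: {0,3}→1  {3,7}→2  {3,9}→2  {6,7}→1  {7,9}→2  {8,9}→1
  3 left: {0,3,7}→3  {0,3,9}→3  {3,6,7}→3  {3,7,9}→6  {3,8,9}→3  {4,6,7}→1  {5,8,9}→1  {6,7,9}→3  {7,8,9}→3
  4 left: {0,3,6,7}→6  {0,3,7,9}→12  {0,3,8,9}→6  {2,5,8,9}→1  {3,4,6,7}→4  {3,5,8,9}→4  {3,6,7,9}→12  {3,7,8,9}→12  {4,6,7,9}→4  {5,7,8,9}→4  {6,7,8,9}→6
  5 left: {0,3,4,6,7}→10  {0,3,5,8,9}→10  {0,3,6,7,9}→30  {0,3,7,8,9}→30  {1,2,5,8,9}→1  {2,3,5,8,9}→5  {2,5,7,8,9}→5  {3,4,6,7,9}→20  {3,5,7,8,9}→20  {3,6,7,8,9}→30  {4,6,7,8,9}→10  {5,6,7,8,9}→10
  6 left: {0,2,3,5,8,9}→15  {0,3,4,6,7,9}→60  {0,3,5,7,8,9}→60  {0,3,6,7,8,9}→90  {1,2,3,5,8,9}→6  {1,2,5,7,8,9}→6  {2,3,5,7,8,9}→30  {2,5,6,7,8,9}→15  {3,4,6,7,8,9}→60  {3,5,6,7,8,9}→60  {4,5,6,7,8,9}→20
  7 left: {0,1,2,3,5,8,9}→21  {0,2,3,5,7,8,9}→105  {0,3,4,6,7,8,9}→210  {0,3,5,6,7,8,9}→210  {1,2,3,5,7,8,9}→42  {1,2,5,6,7,8,9}→21  {2,3,5,6,7,8,9}→105  {2,4,5,6,7,8,9}→35  {3,4,5,6,7,8,9}→140
  8 left: {0,1,2,3,5,7,8,9}→168  {0,2,3,5,6,7,8,9}→420  {0,3,4,5,6,7,8,9}→560  {1,2,3,5,6,7,8,9}→168  {1,2,4,5,6,7,8,9}→56  {2,3,4,5,6,7,8,9}→280
  placing 0:d first → 504 extensions
  placing 1:f first → 1260 extensions
  placing 4:c first → 756 extensions
total linear extensions = 2520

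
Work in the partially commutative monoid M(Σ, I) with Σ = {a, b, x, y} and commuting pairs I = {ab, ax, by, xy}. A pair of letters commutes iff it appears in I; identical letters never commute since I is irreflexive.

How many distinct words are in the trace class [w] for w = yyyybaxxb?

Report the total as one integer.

#0=y has no predecessor
#1=y depends on [0:y]
#2=y depends on [1:y]
#3=y depends on [2:y]
#4=b has no predecessor
#5=a depends on [3:y]
#6=x depends on [4:b]
#7=x depends on [6:x]
#8=b depends on [7:x]
sources: [0:y, 4:b]
N(rest) = Σ N(rest − s) over sources s of rest; N(one piece) = 1:
  size 1 → [5]=1  [8]=1
  size 2 → [3,5]=1  [5,8]=2  [7,8]=1
  size 3 → [2,3,5]=1  [3,5,8]=3  [5,7,8]=3  [6,7,8]=1
  size 4 → [1,2,3,5]=1  [2,3,5,8]=4  [3,5,7,8]=6  [4,6,7,8]=1  [5,6,7,8]=4
  size 5 → [0,1,2,3,5]=1  [1,2,3,5,8]=5  [2,3,5,7,8]=10  [3,5,6,7,8]=10  [4,5,6,7,8]=5
  size 6 → [0,1,2,3,5,8]=6  [1,2,3,5,7,8]=15  [2,3,5,6,7,8]=20  [3,4,5,6,7,8]=15
  size 7 → [0,1,2,3,5,7,8]=21  [1,2,3,5,6,7,8]=35  [2,3,4,5,6,7,8]=35
  first=0(y) contributes 70
  first=4(b) contributes 56
|[w]| = 126

126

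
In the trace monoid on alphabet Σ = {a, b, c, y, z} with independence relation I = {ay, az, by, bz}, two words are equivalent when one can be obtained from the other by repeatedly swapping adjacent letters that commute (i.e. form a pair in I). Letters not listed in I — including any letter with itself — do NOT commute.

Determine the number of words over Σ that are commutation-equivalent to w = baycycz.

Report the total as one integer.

piece 0:b — minimal
piece 1:a rests on {0:b}
piece 2:y — minimal
piece 3:c rests on {1:a, 2:y}
piece 4:y rests on {3:c}
piece 5:c rests on {4:y}
piece 6:z rests on {5:c}
minimal pieces: {0:b, 2:y}
ways to finish when only these pieces remain (= sum over removing one remaining piece with nothing left below it):
  1 left: {6}→1
  2 left: {5,6}→1
  3 left: {4,5,6}→1
  4 left: {3,4,5,6}→1
  5 left: {1,3,4,5,6}→1  {2,3,4,5,6}→1
  placing 0:b first → 2 extensions
  placing 2:y first → 1 extensions
total linear extensions = 3

3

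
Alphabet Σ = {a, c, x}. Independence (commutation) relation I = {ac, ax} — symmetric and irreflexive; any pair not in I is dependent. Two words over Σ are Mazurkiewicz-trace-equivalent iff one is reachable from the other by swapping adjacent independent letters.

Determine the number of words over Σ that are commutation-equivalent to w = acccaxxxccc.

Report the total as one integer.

55

drop 0:a onto floor
drop 1:c onto floor
drop 2:c onto {1:c}
drop 3:c onto {2:c}
drop 4:a onto {0:a}
drop 5:x onto {3:c}
drop 6:x onto {5:x}
drop 7:x onto {6:x}
drop 8:c onto {7:x}
drop 9:c onto {8:c}
drop 10:c onto {9:c}
ground layer = {0:a, 1:c}
drop-orders for the pieces not yet dropped (sum over which currently-grounded one goes next):
  1 to go: {4} 1  {10} 1
  2 to go: {0,4} 1  {4,10} 2  {9,10} 1
  3 to go: {0,4,10} 3  {4,9,10} 3  {8,9,10} 1
  4 to go: {0,4,9,10} 6  {4,8,9,10} 4  {7,8,9,10} 1
  5 to go: {0,4,8,9,10} 10  {4,7,8,9,10} 5  {6,7,8,9,10} 1
  6 to go: {0,4,7,8,9,10} 15  {4,6,7,8,9,10} 6  {5,6,7,8,9,10} 1
  7 to go: {0,4,6,7,8,9,10} 21  {3,5,6,7,8,9,10} 1  {4,5,6,7,8,9,10} 7
  8 to go: {0,4,5,6,7,8,9,10} 28  {2,3,5,6,7,8,9,10} 1  {3,4,5,6,7,8,9,10} 8
  9 to go: {0,3,4,5,6,7,8,9,10} 36  {1,2,3,5,6,7,8,9,10} 1  {2,3,4,5,6,7,8,9,10} 9
  if 0:a drops first: 10 orders
  if 1:c drops first: 45 orders
heap linearizations: 55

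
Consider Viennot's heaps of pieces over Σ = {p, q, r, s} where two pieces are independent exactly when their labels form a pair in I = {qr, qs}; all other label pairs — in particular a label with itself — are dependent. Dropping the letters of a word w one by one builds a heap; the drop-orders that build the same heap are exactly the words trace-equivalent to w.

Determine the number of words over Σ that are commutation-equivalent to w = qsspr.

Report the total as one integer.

3

0(q) covers ∅
1(s) covers ∅
2(s) covers 1:s
3(p) covers 0:q, 2:s
4(r) covers 3:p
floor of heap: 0:q, 1:s
completions by unplaced set U, small U first (add the entries for U minus each lowest piece of U):
  |U|=1: {4}:1
  |U|=2: {3,4}:1
  |U|=3: {0,3,4}:1  {2,3,4}:1
  start at 0(q): 1
  start at 1(s): 2
sum over floor = 3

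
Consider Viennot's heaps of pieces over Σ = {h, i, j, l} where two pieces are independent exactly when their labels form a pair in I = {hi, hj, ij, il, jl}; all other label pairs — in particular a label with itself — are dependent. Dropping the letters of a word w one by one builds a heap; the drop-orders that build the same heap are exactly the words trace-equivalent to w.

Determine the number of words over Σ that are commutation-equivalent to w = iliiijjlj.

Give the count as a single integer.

0(i) covers ∅
1(l) covers ∅
2(i) covers 0:i
3(i) covers 2:i
4(i) covers 3:i
5(j) covers ∅
6(j) covers 5:j
7(l) covers 1:l
8(j) covers 6:j
floor of heap: 0:i, 1:l, 5:j
completions by unplaced set U, small U first (add the entries for U minus each lowest piece of U):
  |U|=1: {4}:1  {7}:1  {8}:1
  |U|=2: {1,7}:1  {3,4}:1  {4,7}:2  {4,8}:2  {6,8}:1  {7,8}:2
  |U|=3: {1,4,7}:3  {1,7,8}:3  {2,3,4}:1  {3,4,7}:3  {3,4,8}:3  {4,6,8}:3  {4,7,8}:6  {5,6,8}:1  {6,7,8}:3
  |U|=4: {0,2,3,4}:1  {1,3,4,7}:6  {1,4,7,8}:12  {1,6,7,8}:6  {2,3,4,7}:4  {2,3,4,8}:4  {3,4,6,8}:6  {3,4,7,8}:12  {4,5,6,8}:4  {4,6,7,8}:12  {5,6,7,8}:4
  |U|=5: {0,2,3,4,7}:5  {0,2,3,4,8}:5  {1,2,3,4,7}:10  {1,3,4,7,8}:30  {1,4,6,7,8}:30  {1,5,6,7,8}:10  {2,3,4,6,8}:10  {2,3,4,7,8}:20  {3,4,5,6,8}:10  {3,4,6,7,8}:30  {4,5,6,7,8}:20
  |U|=6: {0,1,2,3,4,7}:15  {0,2,3,4,6,8}:15  {0,2,3,4,7,8}:30  {1,2,3,4,7,8}:60  {1,3,4,6,7,8}:90  {1,4,5,6,7,8}:60  {2,3,4,5,6,8}:20  {2,3,4,6,7,8}:60  {3,4,5,6,7,8}:60
  |U|=7: {0,1,2,3,4,7,8}:105  {0,2,3,4,5,6,8}:35  {0,2,3,4,6,7,8}:105  {1,2,3,4,6,7,8}:210  {1,3,4,5,6,7,8}:210  {2,3,4,5,6,7,8}:140
  start at 0(i): 560
  start at 1(l): 280
  start at 5(j): 420
sum over floor = 1260

1260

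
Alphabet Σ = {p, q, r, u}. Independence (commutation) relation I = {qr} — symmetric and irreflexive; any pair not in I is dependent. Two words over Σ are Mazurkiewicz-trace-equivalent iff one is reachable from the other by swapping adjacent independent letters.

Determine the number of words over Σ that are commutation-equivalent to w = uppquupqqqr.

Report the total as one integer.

piece 0:u — minimal
piece 1:p rests on {0:u}
piece 2:p rests on {1:p}
piece 3:q rests on {2:p}
piece 4:u rests on {3:q}
piece 5:u rests on {4:u}
piece 6:p rests on {5:u}
piece 7:q rests on {6:p}
piece 8:q rests on {7:q}
piece 9:q rests on {8:q}
piece 10:r rests on {6:p}
minimal pieces: {0:u}
ways to finish when only these pieces remain (= sum over removing one remaining piece with nothing left below it):
  1 left: {9}→1  {10}→1
  2 left: {8,9}→1  {9,10}→2
  3 left: {7,8,9}→1  {8,9,10}→3
  4 left: {7,8,9,10}→4
  5 left: {6,7,8,9,10}→4
  6 left: {5,6,7,8,9,10}→4
  7 left: {4,5,6,7,8,9,10}→4
  8 left: {3,4,5,6,7,8,9,10}→4
  9 left: {2,3,4,5,6,7,8,9,10}→4
  placing 0:u first → 4 extensions

4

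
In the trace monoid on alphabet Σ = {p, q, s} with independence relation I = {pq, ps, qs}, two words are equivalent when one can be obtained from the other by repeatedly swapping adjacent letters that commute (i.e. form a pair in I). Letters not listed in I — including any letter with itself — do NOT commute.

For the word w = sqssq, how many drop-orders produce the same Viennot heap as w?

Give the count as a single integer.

10

piece 0:s — minimal
piece 1:q — minimal
piece 2:s rests on {0:s}
piece 3:s rests on {2:s}
piece 4:q rests on {1:q}
minimal pieces: {0:s, 1:q}
ways to finish when only these pieces remain (= sum over removing one remaining piece with nothing left below it):
  1 left: {3}→1  {4}→1
  2 left: {1,4}→1  {2,3}→1  {3,4}→2
  3 left: {0,2,3}→1  {1,3,4}→3  {2,3,4}→3
  placing 0:s first → 6 extensions
  placing 1:q first → 4 extensions
total linear extensions = 10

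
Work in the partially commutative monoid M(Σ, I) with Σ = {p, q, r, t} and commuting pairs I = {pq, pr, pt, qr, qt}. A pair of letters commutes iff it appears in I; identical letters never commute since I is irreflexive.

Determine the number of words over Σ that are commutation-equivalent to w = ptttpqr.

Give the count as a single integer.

piece 0:p — minimal
piece 1:t — minimal
piece 2:t rests on {1:t}
piece 3:t rests on {2:t}
piece 4:p rests on {0:p}
piece 5:q — minimal
piece 6:r rests on {3:t}
minimal pieces: {0:p, 1:t, 5:q}
ways to finish when only these pieces remain (= sum over removing one remaining piece with nothing left below it):
  1 left: {4}→1  {5}→1  {6}→1
  2 left: {0,4}→1  {3,6}→1  {4,5}→2  {4,6}→2  {5,6}→2
  3 left: {0,4,5}→3  {0,4,6}→3  {2,3,6}→1  {3,4,6}→3  {3,5,6}→3  {4,5,6}→6
  4 left: {0,3,4,6}→6  {0,4,5,6}→12  {1,2,3,6}→1  {2,3,4,6}→4  {2,3,5,6}→4  {3,4,5,6}→12
  5 left: {0,2,3,4,6}→10  {0,3,4,5,6}→30  {1,2,3,4,6}→5  {1,2,3,5,6}→5  {2,3,4,5,6}→20
  placing 0:p first → 30 extensions
  placing 1:t first → 60 extensions
  placing 5:q first → 15 extensions
total linear extensions = 105

105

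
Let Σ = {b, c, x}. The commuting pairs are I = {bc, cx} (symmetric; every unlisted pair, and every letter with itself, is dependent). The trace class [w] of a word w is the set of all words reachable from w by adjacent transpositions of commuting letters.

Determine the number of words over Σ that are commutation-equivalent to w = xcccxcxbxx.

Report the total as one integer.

piece 0:x — minimal
piece 1:c — minimal
piece 2:c rests on {1:c}
piece 3:c rests on {2:c}
piece 4:x rests on {0:x}
piece 5:c rests on {3:c}
piece 6:x rests on {4:x}
piece 7:b rests on {6:x}
piece 8:x rests on {7:b}
piece 9:x rests on {8:x}
minimal pieces: {0:x, 1:c}
ways to finish when only these pieces remain (= sum over removing one remaining piece with nothing left below it):
  1 left: {5}→1  {9}→1
  2 left: {3,5}→1  {5,9}→2  {8,9}→1
  3 left: {2,3,5}→1  {3,5,9}→3  {5,8,9}→3  {7,8,9}→1
  4 left: {1,2,3,5}→1  {2,3,5,9}→4  {3,5,8,9}→6  {5,7,8,9}→4  {6,7,8,9}→1
  5 left: {1,2,3,5,9}→5  {2,3,5,8,9}→10  {3,5,7,8,9}→10  {4,6,7,8,9}→1  {5,6,7,8,9}→5
  6 left: {0,4,6,7,8,9}→1  {1,2,3,5,8,9}→15  {2,3,5,7,8,9}→20  {3,5,6,7,8,9}→15  {4,5,6,7,8,9}→6
  7 left: {0,4,5,6,7,8,9}→7  {1,2,3,5,7,8,9}→35  {2,3,5,6,7,8,9}→35  {3,4,5,6,7,8,9}→21
  8 left: {0,3,4,5,6,7,8,9}→28  {1,2,3,5,6,7,8,9}→70  {2,3,4,5,6,7,8,9}→56
  placing 0:x first → 126 extensions
  placing 1:c first → 84 extensions
total linear extensions = 210

210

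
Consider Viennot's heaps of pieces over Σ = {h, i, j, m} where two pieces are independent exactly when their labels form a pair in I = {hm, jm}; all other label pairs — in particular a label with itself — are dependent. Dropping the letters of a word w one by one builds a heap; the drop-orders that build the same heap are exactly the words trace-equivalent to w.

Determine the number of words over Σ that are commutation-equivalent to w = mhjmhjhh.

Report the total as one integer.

#0=m has no predecessor
#1=h has no predecessor
#2=j depends on [1:h]
#3=m depends on [0:m]
#4=h depends on [2:j]
#5=j depends on [4:h]
#6=h depends on [5:j]
#7=h depends on [6:h]
sources: [0:m, 1:h]
N(rest) = Σ N(rest − s) over sources s of rest; N(one piece) = 1:
  size 1 → [3]=1  [7]=1
  size 2 → [0,3]=1  [3,7]=2  [6,7]=1
  size 3 → [0,3,7]=3  [3,6,7]=3  [5,6,7]=1
  size 4 → [0,3,6,7]=6  [3,5,6,7]=4  [4,5,6,7]=1
  size 5 → [0,3,5,6,7]=10  [2,4,5,6,7]=1  [3,4,5,6,7]=5
  size 6 → [0,3,4,5,6,7]=15  [1,2,4,5,6,7]=1  [2,3,4,5,6,7]=6
  first=0(m) contributes 7
  first=1(h) contributes 21
|[w]| = 28

28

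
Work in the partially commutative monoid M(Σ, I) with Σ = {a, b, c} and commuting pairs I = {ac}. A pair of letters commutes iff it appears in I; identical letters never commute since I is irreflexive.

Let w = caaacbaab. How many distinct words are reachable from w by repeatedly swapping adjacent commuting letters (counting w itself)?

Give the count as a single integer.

piece 0:c — minimal
piece 1:a — minimal
piece 2:a rests on {1:a}
piece 3:a rests on {2:a}
piece 4:c rests on {0:c}
piece 5:b rests on {3:a, 4:c}
piece 6:a rests on {5:b}
piece 7:a rests on {6:a}
piece 8:b rests on {7:a}
minimal pieces: {0:c, 1:a}
ways to finish when only these pieces remain (= sum over removing one remaining piece with nothing left below it):
  1 left: {8}→1
  2 left: {7,8}→1
  3 left: {6,7,8}→1
  4 left: {5,6,7,8}→1
  5 left: {3,5,6,7,8}→1  {4,5,6,7,8}→1
  6 left: {0,4,5,6,7,8}→1  {2,3,5,6,7,8}→1  {3,4,5,6,7,8}→2
  7 left: {0,3,4,5,6,7,8}→3  {1,2,3,5,6,7,8}→1  {2,3,4,5,6,7,8}→3
  placing 0:c first → 4 extensions
  placing 1:a first → 6 extensions
total linear extensions = 10

10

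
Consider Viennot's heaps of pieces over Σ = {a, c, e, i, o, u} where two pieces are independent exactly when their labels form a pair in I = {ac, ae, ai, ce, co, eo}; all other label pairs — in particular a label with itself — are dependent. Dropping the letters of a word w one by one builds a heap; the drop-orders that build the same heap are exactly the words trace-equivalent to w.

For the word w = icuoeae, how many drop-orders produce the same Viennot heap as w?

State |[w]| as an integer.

0(i) covers ∅
1(c) covers 0:i
2(u) covers 1:c
3(o) covers 2:u
4(e) covers 2:u
5(a) covers 3:o
6(e) covers 4:e
floor of heap: 0:i
completions by unplaced set U, small U first (add the entries for U minus each lowest piece of U):
  |U|=1: {5}:1  {6}:1
  |U|=2: {3,5}:1  {4,6}:1  {5,6}:2
  |U|=3: {3,5,6}:3  {4,5,6}:3
  |U|=4: {3,4,5,6}:6
  |U|=5: {2,3,4,5,6}:6
  start at 0(i): 6

6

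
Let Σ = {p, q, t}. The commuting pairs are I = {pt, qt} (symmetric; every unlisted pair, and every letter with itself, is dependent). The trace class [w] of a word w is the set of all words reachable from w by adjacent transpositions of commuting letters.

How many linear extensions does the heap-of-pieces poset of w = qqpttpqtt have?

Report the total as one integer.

126

drop 0:q onto floor
drop 1:q onto {0:q}
drop 2:p onto {1:q}
drop 3:t onto floor
drop 4:t onto {3:t}
drop 5:p onto {2:p}
drop 6:q onto {5:p}
drop 7:t onto {4:t}
drop 8:t onto {7:t}
ground layer = {0:q, 3:t}
drop-orders for the pieces not yet dropped (sum over which currently-grounded one goes next):
  1 to go: {6} 1  {8} 1
  2 to go: {5,6} 1  {6,8} 2  {7,8} 1
  3 to go: {2,5,6} 1  {4,7,8} 1  {5,6,8} 3  {6,7,8} 3
  4 to go: {1,2,5,6} 1  {2,5,6,8} 4  {3,4,7,8} 1  {4,6,7,8} 4  {5,6,7,8} 6
  5 to go: {0,1,2,5,6} 1  {1,2,5,6,8} 5  {2,5,6,7,8} 10  {3,4,6,7,8} 5  {4,5,6,7,8} 10
  6 to go: {0,1,2,5,6,8} 6  {1,2,5,6,7,8} 15  {2,4,5,6,7,8} 20  {3,4,5,6,7,8} 15
  7 to go: {0,1,2,5,6,7,8} 21  {1,2,4,5,6,7,8} 35  {2,3,4,5,6,7,8} 35
  if 0:q drops first: 70 orders
  if 3:t drops first: 56 orders
heap linearizations: 126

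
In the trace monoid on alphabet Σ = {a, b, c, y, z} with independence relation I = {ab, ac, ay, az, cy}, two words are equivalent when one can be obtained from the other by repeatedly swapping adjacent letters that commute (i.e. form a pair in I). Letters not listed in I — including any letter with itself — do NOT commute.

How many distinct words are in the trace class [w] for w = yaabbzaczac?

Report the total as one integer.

drop 0:y onto floor
drop 1:a onto floor
drop 2:a onto {1:a}
drop 3:b onto {0:y}
drop 4:b onto {3:b}
drop 5:z onto {4:b}
drop 6:a onto {2:a}
drop 7:c onto {5:z}
drop 8:z onto {7:c}
drop 9:a onto {6:a}
drop 10:c onto {8:z}
ground layer = {0:y, 1:a}
drop-orders for the pieces not yet dropped (sum over which currently-grounded one goes next):
  1 to go: {9} 1  {10} 1
  2 to go: {6,9} 1  {8,10} 1  {9,10} 2
  3 to go: {2,6,9} 1  {6,9,10} 3  {7,8,10} 1  {8,9,10} 3
  4 to go: {1,2,6,9} 1  {2,6,9,10} 4  {5,7,8,10} 1  {6,8,9,10} 6  {7,8,9,10} 4
  5 to go: {1,2,6,9,10} 5  {2,6,8,9,10} 10  {4,5,7,8,10} 1  {5,7,8,9,10} 5  {6,7,8,9,10} 10
  6 to go: {1,2,6,8,9,10} 15  {2,6,7,8,9,10} 20  {3,4,5,7,8,10} 1  {4,5,7,8,9,10} 6  {5,6,7,8,9,10} 15
  7 to go: {0,3,4,5,7,8,10} 1  {1,2,6,7,8,9,10} 35  {2,5,6,7,8,9,10} 35  {3,4,5,7,8,9,10} 7  {4,5,6,7,8,9,10} 21
  8 to go: {0,3,4,5,7,8,9,10} 8  {1,2,5,6,7,8,9,10} 70  {2,4,5,6,7,8,9,10} 56  {3,4,5,6,7,8,9,10} 28
  9 to go: {0,3,4,5,6,7,8,9,10} 36  {1,2,4,5,6,7,8,9,10} 126  {2,3,4,5,6,7,8,9,10} 84
  if 0:y drops first: 210 orders
  if 1:a drops first: 120 orders
heap linearizations: 330

330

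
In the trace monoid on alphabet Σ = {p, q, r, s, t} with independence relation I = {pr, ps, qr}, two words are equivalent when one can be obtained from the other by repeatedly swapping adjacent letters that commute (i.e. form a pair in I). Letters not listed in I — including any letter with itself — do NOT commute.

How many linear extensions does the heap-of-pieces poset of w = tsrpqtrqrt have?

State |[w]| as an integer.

15

#0=t has no predecessor
#1=s depends on [0:t]
#2=r depends on [1:s]
#3=p depends on [0:t]
#4=q depends on [1:s, 3:p]
#5=t depends on [2:r, 4:q]
#6=r depends on [5:t]
#7=q depends on [5:t]
#8=r depends on [6:r]
#9=t depends on [7:q, 8:r]
sources: [0:t]
N(rest) = Σ N(rest − s) over sources s of rest; N(one piece) = 1:
  size 1 → [9]=1
  size 2 → [7,9]=1  [8,9]=1
  size 3 → [6,8,9]=1  [7,8,9]=2
  size 4 → [6,7,8,9]=3
  size 5 → [5,6,7,8,9]=3
  size 6 → [2,5,6,7,8,9]=3  [4,5,6,7,8,9]=3
  size 7 → [2,4,5,6,7,8,9]=6  [3,4,5,6,7,8,9]=3
  size 8 → [1,2,4,5,6,7,8,9]=6  [2,3,4,5,6,7,8,9]=9
  first=0(t) contributes 15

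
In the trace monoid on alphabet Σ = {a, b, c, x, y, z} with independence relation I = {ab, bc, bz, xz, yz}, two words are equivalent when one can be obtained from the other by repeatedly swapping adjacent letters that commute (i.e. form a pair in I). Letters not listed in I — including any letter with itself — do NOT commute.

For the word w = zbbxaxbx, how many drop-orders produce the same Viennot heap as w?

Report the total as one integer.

piece 0:z — minimal
piece 1:b — minimal
piece 2:b rests on {1:b}
piece 3:x rests on {2:b}
piece 4:a rests on {0:z, 3:x}
piece 5:x rests on {4:a}
piece 6:b rests on {5:x}
piece 7:x rests on {6:b}
minimal pieces: {0:z, 1:b}
ways to finish when only these pieces remain (= sum over removing one remaining piece with nothing left below it):
  1 left: {7}→1
  2 left: {6,7}→1
  3 left: {5,6,7}→1
  4 left: {4,5,6,7}→1
  5 left: {0,4,5,6,7}→1  {3,4,5,6,7}→1
  6 left: {0,3,4,5,6,7}→2  {2,3,4,5,6,7}→1
  placing 0:z first → 1 extensions
  placing 1:b first → 3 extensions
total linear extensions = 4

4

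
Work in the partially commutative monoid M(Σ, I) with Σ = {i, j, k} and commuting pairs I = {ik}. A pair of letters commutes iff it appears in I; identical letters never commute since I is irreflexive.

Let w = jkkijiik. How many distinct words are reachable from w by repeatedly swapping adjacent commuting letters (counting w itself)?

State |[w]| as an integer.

0(j) covers ∅
1(k) covers 0:j
2(k) covers 1:k
3(i) covers 0:j
4(j) covers 2:k, 3:i
5(i) covers 4:j
6(i) covers 5:i
7(k) covers 4:j
floor of heap: 0:j
completions by unplaced set U, small U first (add the entries for U minus each lowest piece of U):
  |U|=1: {6}:1  {7}:1
  |U|=2: {5,6}:1  {6,7}:2
  |U|=3: {5,6,7}:3
  |U|=4: {4,5,6,7}:3
  |U|=5: {2,4,5,6,7}:3  {3,4,5,6,7}:3
  |U|=6: {1,2,4,5,6,7}:3  {2,3,4,5,6,7}:6
  start at 0(j): 9

9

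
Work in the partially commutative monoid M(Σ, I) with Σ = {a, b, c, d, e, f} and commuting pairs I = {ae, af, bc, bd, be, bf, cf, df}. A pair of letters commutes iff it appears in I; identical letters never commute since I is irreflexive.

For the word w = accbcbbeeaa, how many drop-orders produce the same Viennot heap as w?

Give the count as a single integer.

0(a) covers ∅
1(c) covers 0:a
2(c) covers 1:c
3(b) covers 0:a
4(c) covers 2:c
5(b) covers 3:b
6(b) covers 5:b
7(e) covers 4:c
8(e) covers 7:e
9(a) covers 4:c, 6:b
10(a) covers 9:a
floor of heap: 0:a
completions by unplaced set U, small U first (add the entries for U minus each lowest piece of U):
  |U|=1: {8}:1  {10}:1
  |U|=2: {7,8}:1  {8,10}:2  {9,10}:1
  |U|=3: {6,9,10}:1  {7,8,10}:3  {8,9,10}:3
  |U|=4: {5,6,9,10}:1  {6,8,9,10}:4  {7,8,9,10}:6
  |U|=5: {3,5,6,9,10}:1  {4,7,8,9,10}:6  {5,6,8,9,10}:5  {6,7,8,9,10}:10
  |U|=6: {2,4,7,8,9,10}:6  {3,5,6,8,9,10}:6  {4,6,7,8,9,10}:16  {5,6,7,8,9,10}:15
  |U|=7: {1,2,4,7,8,9,10}:6  {2,4,6,7,8,9,10}:22  {3,5,6,7,8,9,10}:21  {4,5,6,7,8,9,10}:31
  |U|=8: {1,2,4,6,7,8,9,10}:28  {2,4,5,6,7,8,9,10}:53  {3,4,5,6,7,8,9,10}:52
  |U|=9: {1,2,4,5,6,7,8,9,10}:81  {2,3,4,5,6,7,8,9,10}:105
  start at 0(a): 186

186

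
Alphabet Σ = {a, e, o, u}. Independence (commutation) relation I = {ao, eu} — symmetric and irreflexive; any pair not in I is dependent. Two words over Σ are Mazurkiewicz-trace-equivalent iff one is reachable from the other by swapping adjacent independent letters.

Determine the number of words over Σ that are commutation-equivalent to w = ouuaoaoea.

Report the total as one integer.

6

piece 0:o — minimal
piece 1:u rests on {0:o}
piece 2:u rests on {1:u}
piece 3:a rests on {2:u}
piece 4:o rests on {2:u}
piece 5:a rests on {3:a}
piece 6:o rests on {4:o}
piece 7:e rests on {5:a, 6:o}
piece 8:a rests on {7:e}
minimal pieces: {0:o}
ways to finish when only these pieces remain (= sum over removing one remaining piece with nothing left below it):
  1 left: {8}→1
  2 left: {7,8}→1
  3 left: {5,7,8}→1  {6,7,8}→1
  4 left: {3,5,7,8}→1  {4,6,7,8}→1  {5,6,7,8}→2
  5 left: {3,5,6,7,8}→3  {4,5,6,7,8}→3
  6 left: {3,4,5,6,7,8}→6
  7 left: {2,3,4,5,6,7,8}→6
  placing 0:o first → 6 extensions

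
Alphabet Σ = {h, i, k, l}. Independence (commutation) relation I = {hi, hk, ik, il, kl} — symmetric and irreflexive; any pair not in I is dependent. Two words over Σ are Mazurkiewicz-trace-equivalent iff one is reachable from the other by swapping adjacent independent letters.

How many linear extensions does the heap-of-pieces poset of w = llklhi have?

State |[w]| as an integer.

0(l) covers ∅
1(l) covers 0:l
2(k) covers ∅
3(l) covers 1:l
4(h) covers 3:l
5(i) covers ∅
floor of heap: 0:l, 2:k, 5:i
completions by unplaced set U, small U first (add the entries for U minus each lowest piece of U):
  |U|=1: {2}:1  {4}:1  {5}:1
  |U|=2: {2,4}:2  {2,5}:2  {3,4}:1  {4,5}:2
  |U|=3: {1,3,4}:1  {2,3,4}:3  {2,4,5}:6  {3,4,5}:3
  |U|=4: {0,1,3,4}:1  {1,2,3,4}:4  {1,3,4,5}:4  {2,3,4,5}:12
  start at 0(l): 20
  start at 2(k): 5
  start at 5(i): 5
sum over floor = 30

30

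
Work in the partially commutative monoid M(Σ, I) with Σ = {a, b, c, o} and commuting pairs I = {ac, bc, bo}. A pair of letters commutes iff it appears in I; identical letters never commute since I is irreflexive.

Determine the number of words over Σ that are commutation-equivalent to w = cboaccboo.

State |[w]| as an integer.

0(c) covers ∅
1(b) covers ∅
2(o) covers 0:c
3(a) covers 1:b, 2:o
4(c) covers 2:o
5(c) covers 4:c
6(b) covers 3:a
7(o) covers 3:a, 5:c
8(o) covers 7:o
floor of heap: 0:c, 1:b
completions by unplaced set U, small U first (add the entries for U minus each lowest piece of U):
  |U|=1: {6}:1  {8}:1
  |U|=2: {6,8}:2  {7,8}:1
  |U|=3: {5,7,8}:1  {6,7,8}:3
  |U|=4: {3,6,7,8}:3  {4,5,7,8}:1  {5,6,7,8}:4
  |U|=5: {1,3,6,7,8}:3  {3,5,6,7,8}:7  {4,5,6,7,8}:5
  |U|=6: {1,3,5,6,7,8}:10  {3,4,5,6,7,8}:12
  |U|=7: {1,3,4,5,6,7,8}:22  {2,3,4,5,6,7,8}:12
  start at 0(c): 34
  start at 1(b): 12
sum over floor = 46

46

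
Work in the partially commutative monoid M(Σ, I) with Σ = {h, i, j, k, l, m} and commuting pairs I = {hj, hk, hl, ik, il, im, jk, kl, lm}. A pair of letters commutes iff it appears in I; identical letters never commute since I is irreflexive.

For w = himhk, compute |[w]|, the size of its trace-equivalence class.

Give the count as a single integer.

5

#0=h has no predecessor
#1=i depends on [0:h]
#2=m depends on [0:h]
#3=h depends on [1:i, 2:m]
#4=k depends on [2:m]
sources: [0:h]
N(rest) = Σ N(rest − s) over sources s of rest; N(one piece) = 1:
  size 1 → [3]=1  [4]=1
  size 2 → [1,3]=1  [3,4]=2
  size 3 → [1,3,4]=3  [2,3,4]=2
  first=0(h) contributes 5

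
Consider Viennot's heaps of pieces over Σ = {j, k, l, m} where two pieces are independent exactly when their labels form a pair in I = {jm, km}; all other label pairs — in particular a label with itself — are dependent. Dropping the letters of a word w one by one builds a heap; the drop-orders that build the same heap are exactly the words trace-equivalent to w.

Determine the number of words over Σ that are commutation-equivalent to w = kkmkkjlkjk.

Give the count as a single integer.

6

piece 0:k — minimal
piece 1:k rests on {0:k}
piece 2:m — minimal
piece 3:k rests on {1:k}
piece 4:k rests on {3:k}
piece 5:j rests on {4:k}
piece 6:l rests on {2:m, 5:j}
piece 7:k rests on {6:l}
piece 8:j rests on {7:k}
piece 9:k rests on {8:j}
minimal pieces: {0:k, 2:m}
ways to finish when only these pieces remain (= sum over removing one remaining piece with nothing left below it):
  1 left: {9}→1
  2 left: {8,9}→1
  3 left: {7,8,9}→1
  4 left: {6,7,8,9}→1
  5 left: {2,6,7,8,9}→1  {5,6,7,8,9}→1
  6 left: {2,5,6,7,8,9}→2  {4,5,6,7,8,9}→1
  7 left: {2,4,5,6,7,8,9}→3  {3,4,5,6,7,8,9}→1
  8 left: {1,3,4,5,6,7,8,9}→1  {2,3,4,5,6,7,8,9}→4
  placing 0:k first → 5 extensions
  placing 2:m first → 1 extensions
total linear extensions = 6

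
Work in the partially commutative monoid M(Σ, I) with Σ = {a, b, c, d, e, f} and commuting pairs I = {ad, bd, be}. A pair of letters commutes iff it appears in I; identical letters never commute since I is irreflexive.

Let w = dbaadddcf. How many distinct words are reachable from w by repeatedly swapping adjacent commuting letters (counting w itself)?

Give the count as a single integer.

35

0(d) covers ∅
1(b) covers ∅
2(a) covers 1:b
3(a) covers 2:a
4(d) covers 0:d
5(d) covers 4:d
6(d) covers 5:d
7(c) covers 3:a, 6:d
8(f) covers 7:c
floor of heap: 0:d, 1:b
completions by unplaced set U, small U first (add the entries for U minus each lowest piece of U):
  |U|=1: {8}:1
  |U|=2: {7,8}:1
  |U|=3: {3,7,8}:1  {6,7,8}:1
  |U|=4: {2,3,7,8}:1  {3,6,7,8}:2  {5,6,7,8}:1
  |U|=5: {1,2,3,7,8}:1  {2,3,6,7,8}:3  {3,5,6,7,8}:3  {4,5,6,7,8}:1
  |U|=6: {0,4,5,6,7,8}:1  {1,2,3,6,7,8}:4  {2,3,5,6,7,8}:6  {3,4,5,6,7,8}:4
  |U|=7: {0,3,4,5,6,7,8}:5  {1,2,3,5,6,7,8}:10  {2,3,4,5,6,7,8}:10
  start at 0(d): 20
  start at 1(b): 15
sum over floor = 35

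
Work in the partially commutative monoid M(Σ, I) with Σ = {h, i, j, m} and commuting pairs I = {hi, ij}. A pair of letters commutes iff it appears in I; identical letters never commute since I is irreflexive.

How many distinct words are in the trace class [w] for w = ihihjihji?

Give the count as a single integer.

drop 0:i onto floor
drop 1:h onto floor
drop 2:i onto {0:i}
drop 3:h onto {1:h}
drop 4:j onto {3:h}
drop 5:i onto {2:i}
drop 6:h onto {4:j}
drop 7:j onto {6:h}
drop 8:i onto {5:i}
ground layer = {0:i, 1:h}
drop-orders for the pieces not yet dropped (sum over which currently-grounded one goes next):
  1 to go: {7} 1  {8} 1
  2 to go: {5,8} 1  {6,7} 1  {7,8} 2
  3 to go: {2,5,8} 1  {4,6,7} 1  {5,7,8} 3  {6,7,8} 3
  4 to go: {0,2,5,8} 1  {2,5,7,8} 4  {3,4,6,7} 1  {4,6,7,8} 4  {5,6,7,8} 6
  5 to go: {0,2,5,7,8} 5  {1,3,4,6,7} 1  {2,5,6,7,8} 10  {3,4,6,7,8} 5  {4,5,6,7,8} 10
  6 to go: {0,2,5,6,7,8} 15  {1,3,4,6,7,8} 6  {2,4,5,6,7,8} 20  {3,4,5,6,7,8} 15
  7 to go: {0,2,4,5,6,7,8} 35  {1,3,4,5,6,7,8} 21  {2,3,4,5,6,7,8} 35
  if 0:i drops first: 56 orders
  if 1:h drops first: 70 orders
heap linearizations: 126

126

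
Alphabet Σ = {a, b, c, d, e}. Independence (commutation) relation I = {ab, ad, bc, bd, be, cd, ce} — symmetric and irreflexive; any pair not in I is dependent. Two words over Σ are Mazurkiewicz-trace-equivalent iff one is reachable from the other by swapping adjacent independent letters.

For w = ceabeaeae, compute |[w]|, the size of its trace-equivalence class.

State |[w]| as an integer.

drop 0:c onto floor
drop 1:e onto floor
drop 2:a onto {0:c, 1:e}
drop 3:b onto floor
drop 4:e onto {2:a}
drop 5:a onto {4:e}
drop 6:e onto {5:a}
drop 7:a onto {6:e}
drop 8:e onto {7:a}
ground layer = {0:c, 1:e, 3:b}
drop-orders for the pieces not yet dropped (sum over which currently-grounded one goes next):
  1 to go: {3} 1  {8} 1
  2 to go: {3,8} 2  {7,8} 1
  3 to go: {3,7,8} 3  {6,7,8} 1
  4 to go: {3,6,7,8} 4  {5,6,7,8} 1
  5 to go: {3,5,6,7,8} 5  {4,5,6,7,8} 1
  6 to go: {2,4,5,6,7,8} 1  {3,4,5,6,7,8} 6
  7 to go: {0,2,4,5,6,7,8} 1  {1,2,4,5,6,7,8} 1  {2,3,4,5,6,7,8} 7
  if 0:c drops first: 8 orders
  if 1:e drops first: 8 orders
  if 3:b drops first: 2 orders
heap linearizations: 18

18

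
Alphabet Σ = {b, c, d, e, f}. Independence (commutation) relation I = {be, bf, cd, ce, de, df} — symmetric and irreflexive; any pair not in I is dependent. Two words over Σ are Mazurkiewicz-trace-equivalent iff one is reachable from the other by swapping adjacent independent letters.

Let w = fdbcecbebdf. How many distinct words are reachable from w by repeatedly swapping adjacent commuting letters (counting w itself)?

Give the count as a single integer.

226

drop 0:f onto floor
drop 1:d onto floor
drop 2:b onto {1:d}
drop 3:c onto {0:f, 2:b}
drop 4:e onto {0:f}
drop 5:c onto {3:c}
drop 6:b onto {5:c}
drop 7:e onto {4:e}
drop 8:b onto {6:b}
drop 9:d onto {8:b}
drop 10:f onto {5:c, 7:e}
ground layer = {0:f, 1:d}
drop-orders for the pieces not yet dropped (sum over which currently-grounded one goes next):
  1 to go: {9} 1  {10} 1
  2 to go: {7,10} 1  {8,9} 1  {9,10} 2
  3 to go: {4,7,10} 1  {6,8,9} 1  {7,9,10} 3  {8,9,10} 3
  4 to go: {4,7,9,10} 4  {6,8,9,10} 4  {7,8,9,10} 6
  5 to go: {4,7,8,9,10} 10  {5,6,8,9,10} 4  {6,7,8,9,10} 10
  6 to go: {3,5,6,8,9,10} 4  {4,6,7,8,9,10} 20  {5,6,7,8,9,10} 14
  7 to go: {2,3,5,6,8,9,10} 4  {3,5,6,7,8,9,10} 18  {4,5,6,7,8,9,10} 34
  8 to go: {1,2,3,5,6,8,9,10} 4  {2,3,5,6,7,8,9,10} 22  {3,4,5,6,7,8,9,10} 52
  9 to go: {0,3,4,5,6,7,8,9,10} 52  {1,2,3,5,6,7,8,9,10} 26  {2,3,4,5,6,7,8,9,10} 74
  if 0:f drops first: 100 orders
  if 1:d drops first: 126 orders
heap linearizations: 226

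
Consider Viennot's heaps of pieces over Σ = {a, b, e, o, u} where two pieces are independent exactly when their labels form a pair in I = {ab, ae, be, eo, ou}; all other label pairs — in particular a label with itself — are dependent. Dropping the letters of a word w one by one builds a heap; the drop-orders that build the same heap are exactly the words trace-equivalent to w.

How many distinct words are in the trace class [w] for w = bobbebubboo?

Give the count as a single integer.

drop 0:b onto floor
drop 1:o onto {0:b}
drop 2:b onto {1:o}
drop 3:b onto {2:b}
drop 4:e onto floor
drop 5:b onto {3:b}
drop 6:u onto {4:e, 5:b}
drop 7:b onto {6:u}
drop 8:b onto {7:b}
drop 9:o onto {8:b}
drop 10:o onto {9:o}
ground layer = {0:b, 4:e}
drop-orders for the pieces not yet dropped (sum over which currently-grounded one goes next):
  1 to go: {10} 1
  2 to go: {9,10} 1
  3 to go: {8,9,10} 1
  4 to go: {7,8,9,10} 1
  5 to go: {6,7,8,9,10} 1
  6 to go: {4,6,7,8,9,10} 1  {5,6,7,8,9,10} 1
  7 to go: {3,5,6,7,8,9,10} 1  {4,5,6,7,8,9,10} 2
  8 to go: {2,3,5,6,7,8,9,10} 1  {3,4,5,6,7,8,9,10} 3
  9 to go: {1,2,3,5,6,7,8,9,10} 1  {2,3,4,5,6,7,8,9,10} 4
  if 0:b drops first: 5 orders
  if 4:e drops first: 1 orders
heap linearizations: 6

6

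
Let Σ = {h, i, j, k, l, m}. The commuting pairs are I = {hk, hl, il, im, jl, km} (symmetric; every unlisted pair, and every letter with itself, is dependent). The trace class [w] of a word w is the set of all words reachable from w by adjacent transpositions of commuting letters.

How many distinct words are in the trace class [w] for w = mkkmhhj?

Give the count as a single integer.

drop 0:m onto floor
drop 1:k onto floor
drop 2:k onto {1:k}
drop 3:m onto {0:m}
drop 4:h onto {3:m}
drop 5:h onto {4:h}
drop 6:j onto {2:k, 5:h}
ground layer = {0:m, 1:k}
drop-orders for the pieces not yet dropped (sum over which currently-grounded one goes next):
  1 to go: {6} 1
  2 to go: {2,6} 1  {5,6} 1
  3 to go: {1,2,6} 1  {2,5,6} 2  {4,5,6} 1
  4 to go: {1,2,5,6} 3  {2,4,5,6} 3  {3,4,5,6} 1
  5 to go: {0,3,4,5,6} 1  {1,2,4,5,6} 6  {2,3,4,5,6} 4
  if 0:m drops first: 10 orders
  if 1:k drops first: 5 orders
heap linearizations: 15

15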